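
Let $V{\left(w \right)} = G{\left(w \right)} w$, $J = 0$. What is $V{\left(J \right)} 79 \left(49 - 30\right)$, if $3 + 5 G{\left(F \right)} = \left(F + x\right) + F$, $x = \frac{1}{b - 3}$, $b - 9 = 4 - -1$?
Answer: $0$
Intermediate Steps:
$b = 14$ ($b = 9 + \left(4 - -1\right) = 9 + \left(4 + 1\right) = 9 + 5 = 14$)
$x = \frac{1}{11}$ ($x = \frac{1}{14 - 3} = \frac{1}{11} \approx 0.090909$)
$G{\left(F \right)} = - \frac{32}{55} + \frac{2 F}{5}$ ($G{\left(F \right)} = - \frac{3}{5} + \frac{\left(F + \frac{1}{11}\right) + F}{5} = - \frac{3}{5} + \frac{\left(\frac{1}{11} + F\right) + F}{5} = - \frac{3}{5} + \frac{\frac{1}{11} + 2 F}{5} = - \frac{3}{5} + \left(\frac{1}{55} + \frac{2 F}{5}\right) = - \frac{32}{55} + \frac{2 F}{5}$)
$V{\left(w \right)} = w \left(- \frac{32}{55} + \frac{2 w}{5}\right)$ ($V{\left(w \right)} = \left(- \frac{32}{55} + \frac{2 w}{5}\right) w = w \left(- \frac{32}{55} + \frac{2 w}{5}\right)$)
$V{\left(J \right)} 79 \left(49 - 30\right) = \frac{2}{55} \cdot 0 \left(-16 + 11 \cdot 0\right) 79 \left(49 - 30\right) = \frac{2}{55} \cdot 0 \left(-16 + 0\right) 79 \cdot 19 = \frac{2}{55} \cdot 0 \left(-16\right) 79 \cdot 19 = 0 \cdot 79 \cdot 19 = 0 \cdot 19 = 0$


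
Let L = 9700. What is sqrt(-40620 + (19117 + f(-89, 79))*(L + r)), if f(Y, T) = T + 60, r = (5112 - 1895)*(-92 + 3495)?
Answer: 2*sqrt(52747714759) ≈ 4.5934e+5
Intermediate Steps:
r = 10947451 (r = 3217*3403 = 10947451)
f(Y, T) = 60 + T
sqrt(-40620 + (19117 + f(-89, 79))*(L + r)) = sqrt(-40620 + (19117 + (60 + 79))*(9700 + 10947451)) = sqrt(-40620 + (19117 + 139)*10957151) = sqrt(-40620 + 19256*10957151) = sqrt(-40620 + 210990899656) = sqrt(210990859036) = 2*sqrt(52747714759)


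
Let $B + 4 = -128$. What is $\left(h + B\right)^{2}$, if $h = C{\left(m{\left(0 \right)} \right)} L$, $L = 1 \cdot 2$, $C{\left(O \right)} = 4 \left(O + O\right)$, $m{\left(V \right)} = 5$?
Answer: $2704$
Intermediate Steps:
$C{\left(O \right)} = 8 O$ ($C{\left(O \right)} = 4 \cdot 2 O = 8 O$)
$B = -132$ ($B = -4 - 128 = -132$)
$L = 2$
$h = 80$ ($h = 8 \cdot 5 \cdot 2 = 40 \cdot 2 = 80$)
$\left(h + B\right)^{2} = \left(80 - 132\right)^{2} = \left(-52\right)^{2} = 2704$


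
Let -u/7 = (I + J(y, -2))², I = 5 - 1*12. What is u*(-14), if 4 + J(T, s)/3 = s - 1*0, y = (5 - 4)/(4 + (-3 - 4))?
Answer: 61250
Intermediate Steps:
y = -⅓ (y = 1/(4 - 7) = 1/(-3) = 1*(-⅓) = -⅓ ≈ -0.33333)
J(T, s) = -12 + 3*s (J(T, s) = -12 + 3*(s - 1*0) = -12 + 3*(s + 0) = -12 + 3*s)
I = -7 (I = 5 - 12 = -7)
u = -4375 (u = -7*(-7 + (-12 + 3*(-2)))² = -7*(-7 + (-12 - 6))² = -7*(-7 - 18)² = -7*(-25)² = -7*625 = -4375)
u*(-14) = -4375*(-14) = 61250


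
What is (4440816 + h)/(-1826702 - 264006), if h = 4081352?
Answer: -2130542/522677 ≈ -4.0762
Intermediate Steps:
(4440816 + h)/(-1826702 - 264006) = (4440816 + 4081352)/(-1826702 - 264006) = 8522168/(-2090708) = 8522168*(-1/2090708) = -2130542/522677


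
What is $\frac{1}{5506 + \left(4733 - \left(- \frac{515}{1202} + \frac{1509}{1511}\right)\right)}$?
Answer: $\frac{1816222}{18595261405} \approx 9.7671 \cdot 10^{-5}$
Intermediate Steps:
$\frac{1}{5506 + \left(4733 - \left(- \frac{515}{1202} + \frac{1509}{1511}\right)\right)} = \frac{1}{5506 + \left(4733 - \frac{1035653}{1816222}\right)} = \frac{1}{5506 + \frac{8595143073}{1816222}} = \frac{1}{\frac{18595261405}{1816222}} = \frac{1816222}{18595261405}$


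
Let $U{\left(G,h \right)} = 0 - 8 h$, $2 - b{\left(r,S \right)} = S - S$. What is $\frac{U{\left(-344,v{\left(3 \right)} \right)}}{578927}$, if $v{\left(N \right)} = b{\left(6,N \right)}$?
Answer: $- \frac{16}{578927} \approx -2.7637 \cdot 10^{-5}$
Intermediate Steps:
$b{\left(r,S \right)} = 2$ ($b{\left(r,S \right)} = 2 - \left(S - S\right) = 2 - 0 = 2 + 0 = 2$)
$v{\left(N \right)} = 2$
$U{\left(G,h \right)} = - 8 h$
$\frac{U{\left(-344,v{\left(3 \right)} \right)}}{578927} = \frac{\left(-8\right) 2}{578927} = \left(-16\right) \frac{1}{578927} = - \frac{16}{578927}$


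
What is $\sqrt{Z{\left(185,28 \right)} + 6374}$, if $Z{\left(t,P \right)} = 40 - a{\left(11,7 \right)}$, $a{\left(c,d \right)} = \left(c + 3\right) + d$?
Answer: $\sqrt{6393} \approx 79.956$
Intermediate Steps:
$a{\left(c,d \right)} = 3 + c + d$ ($a{\left(c,d \right)} = \left(3 + c\right) + d = 3 + c + d$)
$Z{\left(t,P \right)} = 19$ ($Z{\left(t,P \right)} = 40 - \left(3 + 11 + 7\right) = 40 - 21 = 19$)
$\sqrt{Z{\left(185,28 \right)} + 6374} = \sqrt{19 + 6374} = \sqrt{6393}$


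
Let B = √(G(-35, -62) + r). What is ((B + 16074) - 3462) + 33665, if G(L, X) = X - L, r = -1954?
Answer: 46277 + I*√1981 ≈ 46277.0 + 44.508*I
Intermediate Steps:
B = I*√1981 (B = √((-62 - 1*(-35)) - 1954) = √((-62 + 35) - 1954) = √(-27 - 1954) = √(-1981) = I*√1981 ≈ 44.508*I)
((B + 16074) - 3462) + 33665 = ((I*√1981 + 16074) - 3462) + 33665 = ((16074 + I*√1981) - 3462) + 33665 = (12612 + I*√1981) + 33665 = 46277 + I*√1981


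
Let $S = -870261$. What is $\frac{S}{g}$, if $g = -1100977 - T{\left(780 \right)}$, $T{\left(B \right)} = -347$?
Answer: $\frac{870261}{1100630} \approx 0.79069$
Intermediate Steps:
$g = -1100630$ ($g = -1100977 - -347 = -1100977 + 347 = -1100630$)
$\frac{S}{g} = - \frac{870261}{-1100630} = \left(-870261\right) \left(- \frac{1}{1100630}\right) = \frac{870261}{1100630}$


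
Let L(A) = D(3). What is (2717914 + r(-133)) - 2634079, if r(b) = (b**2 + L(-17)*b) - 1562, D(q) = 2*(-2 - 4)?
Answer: 101558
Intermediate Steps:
D(q) = -12 (D(q) = 2*(-6) = -12)
L(A) = -12
r(b) = -1562 + b**2 - 12*b (r(b) = (b**2 - 12*b) - 1562 = -1562 + b**2 - 12*b)
(2717914 + r(-133)) - 2634079 = (2717914 + (-1562 + (-133)**2 - 12*(-133))) - 2634079 = (2717914 + (-1562 + 17689 + 1596)) - 2634079 = (2717914 + 17723) - 2634079 = 2735637 - 2634079 = 101558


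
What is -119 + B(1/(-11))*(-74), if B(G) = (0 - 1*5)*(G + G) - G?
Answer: -193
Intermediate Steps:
B(G) = -11*G (B(G) = (0 - 5)*(2*G) - G = -10*G - G = -11*G)
-119 + B(1/(-11))*(-74) = -119 - 11/(-11)*(-74) = -119 - 11*(-1/11)*(-74) = -119 + 1*(-74) = -119 - 74 = -193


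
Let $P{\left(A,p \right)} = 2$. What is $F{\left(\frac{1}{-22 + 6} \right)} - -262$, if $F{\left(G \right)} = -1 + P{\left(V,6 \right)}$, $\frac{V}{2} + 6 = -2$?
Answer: $263$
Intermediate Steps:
$V = -16$ ($V = -12 + 2 \left(-2\right) = -12 - 4 = -16$)
$F{\left(G \right)} = 1$ ($F{\left(G \right)} = -1 + 2 = 1$)
$F{\left(\frac{1}{-22 + 6} \right)} - -262 = 1 - -262 = 1 + 262 = 263$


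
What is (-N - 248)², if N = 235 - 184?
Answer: 89401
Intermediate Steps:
N = 51
(-N - 248)² = (-1*51 - 248)² = (-51 - 248)² = (-299)² = 89401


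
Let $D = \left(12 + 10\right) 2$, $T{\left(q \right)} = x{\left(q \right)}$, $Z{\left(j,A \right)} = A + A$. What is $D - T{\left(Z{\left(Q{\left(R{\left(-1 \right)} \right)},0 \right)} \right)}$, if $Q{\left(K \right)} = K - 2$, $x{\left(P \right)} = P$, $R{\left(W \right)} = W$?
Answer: $44$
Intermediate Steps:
$Q{\left(K \right)} = -2 + K$
$Z{\left(j,A \right)} = 2 A$
$T{\left(q \right)} = q$
$D = 44$ ($D = 22 \cdot 2 = 44$)
$D - T{\left(Z{\left(Q{\left(R{\left(-1 \right)} \right)},0 \right)} \right)} = 44 - 2 \cdot 0 = 44 - 0 = 44 + 0 = 44$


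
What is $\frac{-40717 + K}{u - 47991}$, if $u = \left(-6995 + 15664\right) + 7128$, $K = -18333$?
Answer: $\frac{29525}{16097} \approx 1.8342$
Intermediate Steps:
$u = 15797$ ($u = 8669 + 7128 = 15797$)
$\frac{-40717 + K}{u - 47991} = \frac{-40717 - 18333}{15797 - 47991} = - \frac{59050}{-32194} = \left(-59050\right) \left(- \frac{1}{32194}\right) = \frac{29525}{16097}$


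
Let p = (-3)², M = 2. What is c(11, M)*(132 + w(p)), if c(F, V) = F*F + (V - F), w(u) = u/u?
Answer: 14896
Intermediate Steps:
p = 9
w(u) = 1
c(F, V) = V + F² - F (c(F, V) = F² + (V - F) = V + F² - F)
c(11, M)*(132 + w(p)) = (2 + 11² - 1*11)*(132 + 1) = (2 + 121 - 11)*133 = 112*133 = 14896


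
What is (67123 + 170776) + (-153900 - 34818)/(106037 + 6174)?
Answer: 26694695971/112211 ≈ 2.3790e+5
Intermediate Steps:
(67123 + 170776) + (-153900 - 34818)/(106037 + 6174) = 237899 - 188718/112211 = 26694695971/112211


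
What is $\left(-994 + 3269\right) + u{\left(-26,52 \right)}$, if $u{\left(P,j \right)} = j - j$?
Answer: $2275$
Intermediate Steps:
$u{\left(P,j \right)} = 0$
$\left(-994 + 3269\right) + u{\left(-26,52 \right)} = \left(-994 + 3269\right) + 0 = 2275 + 0 = 2275$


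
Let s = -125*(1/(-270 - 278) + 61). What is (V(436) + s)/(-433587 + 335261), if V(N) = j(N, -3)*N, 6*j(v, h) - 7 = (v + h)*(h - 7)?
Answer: 176325999/53882648 ≈ 3.2724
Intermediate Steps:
j(v, h) = 7/6 + (-7 + h)*(h + v)/6 (j(v, h) = 7/6 + ((v + h)*(h - 7))/6 = 7/6 + ((h + v)*(-7 + h))/6 = 7/6 + ((-7 + h)*(h + v))/6 = 7/6 + (-7 + h)*(h + v)/6)
s = -4178375/548 (s = -125*(1/(-548) + 61) = -125*(-1/548 + 61) = -125*33427/548 = -4178375/548 ≈ -7624.8)
V(N) = N*(37/6 - 5*N/3) (V(N) = (7/6 - 7/6*(-3) - 7*N/6 + (⅙)*(-3)² + (⅙)*(-3)*N)*N = (7/6 + 7/2 - 7*N/6 + (⅙)*9 - N/2)*N = (7/6 + 7/2 - 7*N/6 + 3/2 - N/2)*N = (37/6 - 5*N/3)*N = N*(37/6 - 5*N/3))
(V(436) + s)/(-433587 + 335261) = ((⅙)*436*(37 - 10*436) - 4178375/548)/(-433587 + 335261) = ((⅙)*436*(37 - 4360) - 4178375/548)/(-98326) = ((⅙)*436*(-4323) - 4178375/548)*(-1/98326) = (-314138 - 4178375/548)*(-1/98326) = -176325999/548*(-1/98326) = 176325999/53882648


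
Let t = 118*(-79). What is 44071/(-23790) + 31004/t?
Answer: -574207511/110885190 ≈ -5.1784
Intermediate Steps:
t = -9322
44071/(-23790) + 31004/t = 44071/(-23790) + 31004/(-9322) = 44071*(-1/23790) + 31004*(-1/9322) = -44071/23790 - 15502/4661 = -574207511/110885190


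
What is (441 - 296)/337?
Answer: 145/337 ≈ 0.43027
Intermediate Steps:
(441 - 296)/337 = 145*(1/337) = 145/337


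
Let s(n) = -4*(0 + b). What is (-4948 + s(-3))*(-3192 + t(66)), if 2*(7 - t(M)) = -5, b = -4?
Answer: 15696090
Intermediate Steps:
t(M) = 19/2 (t(M) = 7 - 1/2*(-5) = 7 + 5/2 = 19/2)
s(n) = 16 (s(n) = -4*(0 - 4) = -4*(-4) = 16)
(-4948 + s(-3))*(-3192 + t(66)) = (-4948 + 16)*(-3192 + 19/2) = -4932*(-6365/2) = 15696090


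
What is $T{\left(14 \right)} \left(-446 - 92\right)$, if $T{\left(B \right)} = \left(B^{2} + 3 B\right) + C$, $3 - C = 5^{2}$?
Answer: $-116208$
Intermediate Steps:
$C = -22$ ($C = 3 - 5^{2} = 3 - 25 = -22$)
$T{\left(B \right)} = -22 + B^{2} + 3 B$ ($T{\left(B \right)} = \left(B^{2} + 3 B\right) - 22 = -22 + B^{2} + 3 B$)
$T{\left(14 \right)} \left(-446 - 92\right) = \left(-22 + 14^{2} + 3 \cdot 14\right) \left(-446 - 92\right) = \left(-22 + 196 + 42\right) \left(-538\right) = 216 \left(-538\right) = -116208$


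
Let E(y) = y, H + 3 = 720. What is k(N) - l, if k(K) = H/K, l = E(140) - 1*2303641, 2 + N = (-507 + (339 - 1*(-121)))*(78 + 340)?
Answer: 45259186931/19648 ≈ 2.3035e+6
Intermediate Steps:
H = 717 (H = -3 + 720 = 717)
N = -19648 (N = -2 + (-507 + (339 - 1*(-121)))*(78 + 340) = -2 + (-507 + (339 + 121))*418 = -2 + (-507 + 460)*418 = -2 - 47*418 = -2 - 19646 = -19648)
l = -2303501 (l = 140 - 1*2303641 = 140 - 2303641 = -2303501)
k(K) = 717/K
k(N) - l = 717/(-19648) - 1*(-2303501) = 717*(-1/19648) + 2303501 = -717/19648 + 2303501 = 45259186931/19648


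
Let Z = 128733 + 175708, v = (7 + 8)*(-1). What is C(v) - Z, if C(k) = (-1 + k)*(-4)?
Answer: -304377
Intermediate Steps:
v = -15 (v = 15*(-1) = -15)
Z = 304441
C(k) = 4 - 4*k
C(v) - Z = (4 - 4*(-15)) - 1*304441 = (4 + 60) - 304441 = 64 - 304441 = -304377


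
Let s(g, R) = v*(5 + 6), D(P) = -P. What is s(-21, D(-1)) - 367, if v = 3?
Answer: -334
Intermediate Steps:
s(g, R) = 33 (s(g, R) = 3*(5 + 6) = 3*11 = 33)
s(-21, D(-1)) - 367 = 33 - 367 = -334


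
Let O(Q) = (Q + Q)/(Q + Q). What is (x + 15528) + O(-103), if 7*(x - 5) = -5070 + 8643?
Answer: 112311/7 ≈ 16044.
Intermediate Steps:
O(Q) = 1 (O(Q) = (2*Q)/((2*Q)) = (2*Q)*(1/(2*Q)) = 1)
x = 3608/7 (x = 5 + (-5070 + 8643)/7 = 5 + (1/7)*3573 = 5 + 3573/7 = 3608/7 ≈ 515.43)
(x + 15528) + O(-103) = (3608/7 + 15528) + 1 = 112304/7 + 1 = 112311/7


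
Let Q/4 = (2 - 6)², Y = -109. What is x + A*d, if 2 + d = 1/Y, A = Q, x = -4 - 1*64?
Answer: -21428/109 ≈ -196.59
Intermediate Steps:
x = -68 (x = -4 - 64 = -68)
Q = 64 (Q = 4*(2 - 6)² = 4*(-4)² = 4*16 = 64)
A = 64
d = -219/109 (d = -2 + 1/(-109) = -2 - 1/109 = -219/109 ≈ -2.0092)
x + A*d = -68 + 64*(-219/109) = -68 - 14016/109 = -21428/109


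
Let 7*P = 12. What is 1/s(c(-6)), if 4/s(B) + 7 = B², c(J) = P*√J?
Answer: -1207/196 ≈ -6.1582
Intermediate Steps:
P = 12/7 (P = (⅐)*12 = 12/7 ≈ 1.7143)
c(J) = 12*√J/7
s(B) = 4/(-7 + B²)
1/s(c(-6)) = 1/(4/(-7 + (12*√(-6)/7)²)) = 1/(4/(-7 + (12*(I*√6)/7)²)) = 1/(4/(-7 + (12*I*√6/7)²)) = 1/(4/(-7 - 864/49)) = 1/(4/(-1207/49)) = 1/(4*(-49/1207)) = 1/(-196/1207) = -1207/196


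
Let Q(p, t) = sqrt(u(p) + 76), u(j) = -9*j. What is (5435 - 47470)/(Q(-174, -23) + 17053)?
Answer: -716822855/290803167 + 42035*sqrt(1642)/290803167 ≈ -2.4591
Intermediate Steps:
Q(p, t) = sqrt(76 - 9*p) (Q(p, t) = sqrt(-9*p + 76) = sqrt(76 - 9*p))
(5435 - 47470)/(Q(-174, -23) + 17053) = (5435 - 47470)/(sqrt(76 - 9*(-174)) + 17053) = -42035/(sqrt(76 + 1566) + 17053) = -42035/(sqrt(1642) + 17053) = -42035/(17053 + sqrt(1642))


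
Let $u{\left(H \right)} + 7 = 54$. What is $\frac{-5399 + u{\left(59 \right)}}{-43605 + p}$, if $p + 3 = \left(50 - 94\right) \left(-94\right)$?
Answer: $\frac{669}{4934} \approx 0.13559$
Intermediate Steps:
$u{\left(H \right)} = 47$ ($u{\left(H \right)} = -7 + 54 = 47$)
$p = 4133$ ($p = -3 + \left(50 - 94\right) \left(-94\right) = -3 - -4136 = -3 + 4136 = 4133$)
$\frac{-5399 + u{\left(59 \right)}}{-43605 + p} = \frac{-5399 + 47}{-43605 + 4133} = - \frac{5352}{-39472} = \left(-5352\right) \left(- \frac{1}{39472}\right) = \frac{669}{4934}$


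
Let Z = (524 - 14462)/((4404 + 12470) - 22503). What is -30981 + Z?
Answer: -174378111/5629 ≈ -30979.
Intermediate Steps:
Z = 13938/5629 (Z = -13938/(16874 - 22503) = -13938/(-5629) = -13938*(-1/5629) = 13938/5629 ≈ 2.4761)
-30981 + Z = -30981 + 13938/5629 = -174378111/5629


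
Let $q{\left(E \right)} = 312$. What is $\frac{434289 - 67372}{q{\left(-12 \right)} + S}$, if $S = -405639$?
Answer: $- \frac{366917}{405327} \approx -0.90524$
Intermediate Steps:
$\frac{434289 - 67372}{q{\left(-12 \right)} + S} = \frac{434289 - 67372}{312 - 405639} = \frac{366917}{-405327} = 366917 \left(- \frac{1}{405327}\right) = - \frac{366917}{405327}$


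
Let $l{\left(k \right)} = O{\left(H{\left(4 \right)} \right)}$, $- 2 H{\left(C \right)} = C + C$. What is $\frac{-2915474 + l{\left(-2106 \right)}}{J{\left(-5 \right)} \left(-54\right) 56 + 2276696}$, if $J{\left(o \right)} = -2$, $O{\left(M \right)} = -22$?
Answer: $- \frac{364437}{285343} \approx -1.2772$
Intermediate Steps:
$H{\left(C \right)} = - C$ ($H{\left(C \right)} = - \frac{C + C}{2} = - \frac{2 C}{2} = - C$)
$l{\left(k \right)} = -22$
$\frac{-2915474 + l{\left(-2106 \right)}}{J{\left(-5 \right)} \left(-54\right) 56 + 2276696} = \frac{-2915474 - 22}{\left(-2\right) \left(-54\right) 56 + 2276696} = - \frac{2915496}{108 \cdot 56 + 2276696} = - \frac{2915496}{6048 + 2276696} = - \frac{2915496}{2282744} = \left(-2915496\right) \frac{1}{2282744} = - \frac{364437}{285343}$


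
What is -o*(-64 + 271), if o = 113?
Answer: -23391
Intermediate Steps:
-o*(-64 + 271) = -113*(-64 + 271) = -113*207 = -1*23391 = -23391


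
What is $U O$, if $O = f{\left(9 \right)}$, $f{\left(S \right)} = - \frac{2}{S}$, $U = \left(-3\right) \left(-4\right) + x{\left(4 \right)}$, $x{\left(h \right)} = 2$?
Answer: $- \frac{28}{9} \approx -3.1111$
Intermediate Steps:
$U = 14$ ($U = \left(-3\right) \left(-4\right) + 2 = 12 + 2 = 14$)
$O = - \frac{2}{9} \approx -0.22222$
$U O = 14 \left(- \frac{2}{9}\right) = - \frac{28}{9}$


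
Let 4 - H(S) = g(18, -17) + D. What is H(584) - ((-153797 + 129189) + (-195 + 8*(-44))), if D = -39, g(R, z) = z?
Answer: 25215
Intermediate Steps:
H(S) = 60 (H(S) = 4 - (-17 - 39) = 4 - 1*(-56) = 4 + 56 = 60)
H(584) - ((-153797 + 129189) + (-195 + 8*(-44))) = 60 - ((-153797 + 129189) + (-195 + 8*(-44))) = 60 - (-24608 + (-195 - 352)) = 60 - (-24608 - 547) = 60 - 1*(-25155) = 60 + 25155 = 25215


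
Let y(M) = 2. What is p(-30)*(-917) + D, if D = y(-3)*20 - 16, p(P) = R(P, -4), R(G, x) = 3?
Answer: -2727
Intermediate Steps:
p(P) = 3
D = 24 (D = 2*20 - 16 = 40 - 16 = 24)
p(-30)*(-917) + D = 3*(-917) + 24 = -2751 + 24 = -2727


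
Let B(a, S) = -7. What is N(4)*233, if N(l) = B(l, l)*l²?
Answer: -26096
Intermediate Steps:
N(l) = -7*l²
N(4)*233 = -7*4²*233 = -7*16*233 = -112*233 = -26096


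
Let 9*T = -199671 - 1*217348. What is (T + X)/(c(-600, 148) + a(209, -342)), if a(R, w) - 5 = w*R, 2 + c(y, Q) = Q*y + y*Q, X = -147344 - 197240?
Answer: 140731/89667 ≈ 1.5695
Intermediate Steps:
X = -344584
c(y, Q) = -2 + 2*Q*y (c(y, Q) = -2 + (Q*y + y*Q) = -2 + (Q*y + Q*y) = -2 + 2*Q*y)
a(R, w) = 5 + R*w (a(R, w) = 5 + w*R = 5 + R*w)
T = -417019/9 (T = (-199671 - 1*217348)/9 = (-199671 - 217348)/9 = (1/9)*(-417019) = -417019/9 ≈ -46335.)
(T + X)/(c(-600, 148) + a(209, -342)) = (-417019/9 - 344584)/((-2 + 2*148*(-600)) + (5 + 209*(-342))) = -3518275/(9*((-2 - 177600) + (5 - 71478))) = -3518275/(9*(-177602 - 71473)) = -3518275/9/(-249075) = -3518275/9*(-1/249075) = 140731/89667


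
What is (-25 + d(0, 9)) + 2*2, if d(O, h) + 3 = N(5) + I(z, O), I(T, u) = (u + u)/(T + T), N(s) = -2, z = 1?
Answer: -26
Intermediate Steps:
I(T, u) = u/T (I(T, u) = (2*u)/((2*T)) = (2*u)*(1/(2*T)) = u/T)
d(O, h) = -5 + O (d(O, h) = -3 + (-2 + O/1) = -3 + (-2 + O*1) = -3 + (-2 + O) = -5 + O)
(-25 + d(0, 9)) + 2*2 = (-25 + (-5 + 0)) + 2*2 = (-25 - 5) + 4 = -30 + 4 = -26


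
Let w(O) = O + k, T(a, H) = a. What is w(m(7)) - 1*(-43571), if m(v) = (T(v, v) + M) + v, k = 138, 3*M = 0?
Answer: 43723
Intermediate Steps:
M = 0 (M = (⅓)*0 = 0)
m(v) = 2*v (m(v) = (v + 0) + v = v + v = 2*v)
w(O) = 138 + O (w(O) = O + 138 = 138 + O)
w(m(7)) - 1*(-43571) = (138 + 2*7) - 1*(-43571) = (138 + 14) + 43571 = 152 + 43571 = 43723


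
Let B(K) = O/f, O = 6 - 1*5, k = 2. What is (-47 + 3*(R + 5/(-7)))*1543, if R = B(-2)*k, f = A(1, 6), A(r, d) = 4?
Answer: -1029181/14 ≈ -73513.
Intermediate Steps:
f = 4
O = 1 (O = 6 - 5 = 1)
B(K) = 1/4
R = 1/2 (R = (1/4)*2 = 1/2 ≈ 0.50000)
(-47 + 3*(R + 5/(-7)))*1543 = (-47 + 3*(1/2 + 5/(-7)))*1543 = (-47 + 3*(1/2 + 5*(-1/7)))*1543 = (-47 + 3*(1/2 - 5/7))*1543 = (-47 + 3*(-3/14))*1543 = (-47 - 9/14)*1543 = -667/14*1543 = -1029181/14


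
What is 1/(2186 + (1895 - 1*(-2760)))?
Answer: 1/6841 ≈ 0.00014618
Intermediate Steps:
1/(2186 + (1895 - 1*(-2760))) = 1/(2186 + (1895 + 2760)) = 1/(2186 + 4655) = 1/6841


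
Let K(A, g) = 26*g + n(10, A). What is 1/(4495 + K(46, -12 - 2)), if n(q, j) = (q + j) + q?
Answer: 1/4197 ≈ 0.00023827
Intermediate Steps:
n(q, j) = j + 2*q (n(q, j) = (j + q) + q = j + 2*q)
K(A, g) = 20 + A + 26*g (K(A, g) = 26*g + (A + 2*10) = 26*g + (A + 20) = 26*g + (20 + A) = 20 + A + 26*g)
1/(4495 + K(46, -12 - 2)) = 1/(4495 + (20 + 46 + 26*(-12 - 2))) = 1/(4495 + (20 + 46 + 26*(-14))) = 1/(4495 + (20 + 46 - 364)) = 1/(4495 - 298) = 1/4197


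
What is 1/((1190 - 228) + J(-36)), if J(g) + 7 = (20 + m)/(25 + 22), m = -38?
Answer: 47/44867 ≈ 0.0010475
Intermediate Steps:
J(g) = -347/47 (J(g) = -7 + (20 - 38)/(25 + 22) = -7 - 18/47 = -347/47)
1/((1190 - 228) + J(-36)) = 1/((1190 - 228) - 347/47) = 1/(962 - 347/47) = 1/(44867/47) = 47/44867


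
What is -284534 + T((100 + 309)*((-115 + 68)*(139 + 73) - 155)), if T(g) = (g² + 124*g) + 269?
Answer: 17128084166772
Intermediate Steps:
T(g) = 269 + g² + 124*g
-284534 + T((100 + 309)*((-115 + 68)*(139 + 73) - 155)) = -284534 + (269 + ((100 + 309)*((-115 + 68)*(139 + 73) - 155))² + 124*((100 + 309)*((-115 + 68)*(139 + 73) - 155))) = -284534 + (269 + (409*(-47*212 - 155))² + 124*(409*(-47*212 - 155))) = -284534 + (269 + (409*(-9964 - 155))² + 124*(409*(-9964 - 155))) = -284534 + (269 + (409*(-10119))² + 124*(409*(-10119))) = -284534 + (269 + (-4138671)² + 124*(-4138671)) = -284534 + (269 + 17128597646241 - 513195204) = -284534 + 17128084451306 = 17128084166772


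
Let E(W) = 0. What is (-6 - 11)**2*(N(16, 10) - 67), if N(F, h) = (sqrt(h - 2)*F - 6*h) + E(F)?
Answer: -36703 + 9248*sqrt(2) ≈ -23624.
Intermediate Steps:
N(F, h) = -6*h + F*sqrt(-2 + h) (N(F, h) = (sqrt(h - 2)*F - 6*h) + 0 = (sqrt(-2 + h)*F - 6*h) + 0 = (F*sqrt(-2 + h) - 6*h) + 0 = (-6*h + F*sqrt(-2 + h)) + 0 = -6*h + F*sqrt(-2 + h))
(-6 - 11)**2*(N(16, 10) - 67) = (-6 - 11)**2*((-6*10 + 16*sqrt(-2 + 10)) - 67) = (-17)**2*((-60 + 16*sqrt(8)) - 67) = 289*((-60 + 16*(2*sqrt(2))) - 67) = 289*((-60 + 32*sqrt(2)) - 67) = 289*(-127 + 32*sqrt(2)) = -36703 + 9248*sqrt(2)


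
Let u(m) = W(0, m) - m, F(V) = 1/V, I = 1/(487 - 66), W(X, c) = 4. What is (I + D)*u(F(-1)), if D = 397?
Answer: 835690/421 ≈ 1985.0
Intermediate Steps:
I = 1/421 ≈ 0.0023753
u(m) = 4 - m
(I + D)*u(F(-1)) = (1/421 + 397)*(4 - 1/(-1)) = 167138*(4 - 1*(-1))/421 = 167138*(4 + 1)/421 = (167138/421)*5 = 835690/421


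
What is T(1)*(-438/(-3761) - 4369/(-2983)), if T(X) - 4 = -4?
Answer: 0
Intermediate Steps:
T(X) = 0 (T(X) = 4 - 4 = 0)
T(1)*(-438/(-3761) - 4369/(-2983)) = 0*(-438/(-3761) - 4369/(-2983)) = 0*(-438*(-1/3761) - 4369*(-1/2983)) = 0*(438/3761 + 4369/2983) = 0*(17738363/11219063) = 0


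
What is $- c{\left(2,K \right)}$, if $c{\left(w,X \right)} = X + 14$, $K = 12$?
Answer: $-26$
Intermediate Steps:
$c{\left(w,X \right)} = 14 + X$
$- c{\left(2,K \right)} = - (14 + 12) = \left(-1\right) 26 = -26$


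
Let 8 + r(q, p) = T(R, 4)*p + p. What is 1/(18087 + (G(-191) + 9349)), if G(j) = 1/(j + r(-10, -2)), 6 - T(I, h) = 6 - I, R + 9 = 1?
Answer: 185/5075659 ≈ 3.6448e-5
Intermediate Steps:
R = -8 (R = -9 + 1 = -8)
T(I, h) = I (T(I, h) = 6 - (6 - I) = 6 + (-6 + I) = I)
r(q, p) = -8 - 7*p (r(q, p) = -8 + (-8*p + p) = -8 - 7*p)
G(j) = 1/(6 + j) (G(j) = 1/(j + (-8 - 7*(-2))) = 1/(j + (-8 + 14)) = 1/(j + 6) = 1/(6 + j))
1/(18087 + (G(-191) + 9349)) = 1/(18087 + (1/(6 - 191) + 9349)) = 1/(18087 + (1/(-185) + 9349)) = 1/(18087 + (-1/185 + 9349)) = 1/(18087 + 1729564/185) = 1/(5075659/185) = 185/5075659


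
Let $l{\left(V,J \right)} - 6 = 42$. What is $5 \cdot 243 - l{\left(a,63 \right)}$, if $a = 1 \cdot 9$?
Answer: $1167$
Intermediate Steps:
$a = 9$
$l{\left(V,J \right)} = 48$ ($l{\left(V,J \right)} = 6 + 42 = 48$)
$5 \cdot 243 - l{\left(a,63 \right)} = 5 \cdot 243 - 48 = 1215 - 48 = 1167$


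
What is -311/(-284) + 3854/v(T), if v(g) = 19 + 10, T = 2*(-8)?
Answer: 1103555/8236 ≈ 133.99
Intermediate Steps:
T = -16
v(g) = 29
-311/(-284) + 3854/v(T) = -311/(-284) + 3854/29 = -311*(-1/284) + 3854*(1/29) = 311/284 + 3854/29 = 1103555/8236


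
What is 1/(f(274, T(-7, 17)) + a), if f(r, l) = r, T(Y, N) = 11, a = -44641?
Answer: -1/44367 ≈ -2.2539e-5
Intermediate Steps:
1/(f(274, T(-7, 17)) + a) = 1/(274 - 44641) = 1/(-44367) = -1/44367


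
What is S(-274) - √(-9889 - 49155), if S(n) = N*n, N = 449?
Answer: -123026 - 2*I*√14761 ≈ -1.2303e+5 - 242.99*I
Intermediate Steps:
S(n) = 449*n
S(-274) - √(-9889 - 49155) = 449*(-274) - √(-9889 - 49155) = -123026 - √(-59044) = -123026 - 2*I*√14761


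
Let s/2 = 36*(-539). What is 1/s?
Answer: -1/38808 ≈ -2.5768e-5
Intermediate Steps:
s = -38808 (s = 2*(36*(-539)) = 2*(-19404) = -38808)
1/s = 1/(-38808) = -1/38808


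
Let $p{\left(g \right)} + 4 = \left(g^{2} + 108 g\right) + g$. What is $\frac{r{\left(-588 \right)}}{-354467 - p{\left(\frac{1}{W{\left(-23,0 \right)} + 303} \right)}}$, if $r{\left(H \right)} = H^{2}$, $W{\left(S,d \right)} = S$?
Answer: $- \frac{3011814400}{3087769969} \approx -0.9754$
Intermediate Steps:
$p{\left(g \right)} = -4 + g^{2} + 109 g$ ($p{\left(g \right)} = -4 + \left(\left(g^{2} + 108 g\right) + g\right) = -4 + \left(g^{2} + 109 g\right) = -4 + g^{2} + 109 g$)
$\frac{r{\left(-588 \right)}}{-354467 - p{\left(\frac{1}{W{\left(-23,0 \right)} + 303} \right)}} = \frac{\left(-588\right)^{2}}{-354467 - \left(-4 + \left(\frac{1}{-23 + 303}\right)^{2} + \frac{109}{-23 + 303}\right)} = \frac{345744}{-354467 - \left(-4 + \left(\frac{1}{280}\right)^{2} + \frac{109}{280}\right)} = \frac{345744}{-354467 - \left(-4 + \left(\frac{1}{280}\right)^{2} + 109 \cdot \frac{1}{280}\right)} = \frac{345744}{-354467 - \left(-4 + \frac{1}{78400} + \frac{109}{280}\right)} = \frac{345744}{-354467 - - \frac{283079}{78400}} = \frac{345744}{-354467 + \frac{283079}{78400}} = \frac{345744}{- \frac{27789929721}{78400}} = 345744 \left(- \frac{78400}{27789929721}\right) = - \frac{3011814400}{3087769969}$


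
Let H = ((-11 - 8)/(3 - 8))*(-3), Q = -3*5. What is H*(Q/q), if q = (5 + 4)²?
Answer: 19/9 ≈ 2.1111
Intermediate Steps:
q = 81 (q = 9² = 81)
Q = -15
H = -57/5 (H = -19/(-5)*(-3) = -19*(-⅕)*(-3) = (19/5)*(-3) = -57/5 ≈ -11.400)
H*(Q/q) = -(-171)/81 = -57/5*(-5/27) = 19/9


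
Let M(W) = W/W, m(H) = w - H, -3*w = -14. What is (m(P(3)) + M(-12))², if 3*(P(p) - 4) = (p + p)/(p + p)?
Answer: 16/9 ≈ 1.7778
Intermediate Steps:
w = 14/3 (w = -⅓*(-14) = 14/3 ≈ 4.6667)
P(p) = 13/3 (P(p) = 4 + ((p + p)/(p + p))/3 = 4 + ((2*p)/((2*p)))/3 = 4 + ((2*p)*(1/(2*p)))/3 = 4 + (⅓)*1 = 4 + ⅓ = 13/3)
m(H) = 14/3 - H
M(W) = 1
(m(P(3)) + M(-12))² = ((14/3 - 1*13/3) + 1)² = ((14/3 - 13/3) + 1)² = (⅓ + 1)² = (4/3)² = 16/9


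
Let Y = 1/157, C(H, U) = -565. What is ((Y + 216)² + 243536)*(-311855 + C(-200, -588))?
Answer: -2234743519477860/24649 ≈ -9.0663e+10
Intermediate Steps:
Y = 1/157 ≈ 0.0063694
((Y + 216)² + 243536)*(-311855 + C(-200, -588)) = ((1/157 + 216)² + 243536)*(-311855 - 565) = ((33913/157)² + 243536)*(-312420) = (1150091569/24649 + 243536)*(-312420) = (7153010433/24649)*(-312420) = -2234743519477860/24649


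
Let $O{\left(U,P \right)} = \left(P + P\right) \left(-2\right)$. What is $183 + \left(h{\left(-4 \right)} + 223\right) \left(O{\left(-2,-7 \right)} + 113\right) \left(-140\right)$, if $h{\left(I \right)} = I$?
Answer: $-4322877$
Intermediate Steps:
$O{\left(U,P \right)} = - 4 P$ ($O{\left(U,P \right)} = 2 P \left(-2\right) = - 4 P$)
$183 + \left(h{\left(-4 \right)} + 223\right) \left(O{\left(-2,-7 \right)} + 113\right) \left(-140\right) = 183 + \left(-4 + 223\right) \left(\left(-4\right) \left(-7\right) + 113\right) \left(-140\right) = 183 + 219 \left(28 + 113\right) \left(-140\right) = 183 + 219 \cdot 141 \left(-140\right) = 183 + 30879 \left(-140\right) = 183 - 4323060 = -4322877$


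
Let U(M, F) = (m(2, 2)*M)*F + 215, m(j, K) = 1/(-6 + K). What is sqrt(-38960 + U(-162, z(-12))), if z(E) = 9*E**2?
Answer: 3*sqrt(1527) ≈ 117.23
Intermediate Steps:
U(M, F) = 215 - F*M/4 (U(M, F) = (M/(-6 + 2))*F + 215 = (M/(-4))*F + 215 = (-M/4)*F + 215 = -F*M/4 + 215 = 215 - F*M/4)
sqrt(-38960 + U(-162, z(-12))) = sqrt(-38960 + (215 - 1/4*9*(-12)**2*(-162))) = sqrt(-38960 + (215 - 1/4*9*144*(-162))) = sqrt(-38960 + (215 - 1/4*1296*(-162))) = sqrt(-38960 + (215 + 52488)) = sqrt(-38960 + 52703) = sqrt(13743) = 3*sqrt(1527)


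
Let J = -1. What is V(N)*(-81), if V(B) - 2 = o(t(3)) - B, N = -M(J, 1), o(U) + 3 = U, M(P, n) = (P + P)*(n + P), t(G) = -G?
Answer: 324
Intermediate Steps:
M(P, n) = 2*P*(P + n) (M(P, n) = (2*P)*(P + n) = 2*P*(P + n))
o(U) = -3 + U
N = 0 (N = -2*(-1)*(-1 + 1) = -2*(-1)*0 = -1*0 = 0)
V(B) = -4 - B (V(B) = 2 + ((-3 - 1*3) - B) = 2 + ((-3 - 3) - B) = 2 + (-6 - B) = -4 - B)
V(N)*(-81) = (-4 - 1*0)*(-81) = (-4 + 0)*(-81) = -4*(-81) = 324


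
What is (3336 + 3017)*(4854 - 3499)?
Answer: 8608315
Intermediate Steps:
(3336 + 3017)*(4854 - 3499) = 6353*1355 = 8608315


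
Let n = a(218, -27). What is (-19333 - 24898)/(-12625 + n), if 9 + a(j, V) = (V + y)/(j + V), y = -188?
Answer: 8448121/2413309 ≈ 3.5006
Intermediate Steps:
a(j, V) = -9 + (-188 + V)/(V + j) (a(j, V) = -9 + (V - 188)/(j + V) = -9 + (-188 + V)/(V + j))
n = -1934/191 (n = (-188 - 9*218 - 8*(-27))/(-27 + 218) = (-188 - 1962 + 216)/191 = (1/191)*(-1934) = -1934/191 ≈ -10.126)
(-19333 - 24898)/(-12625 + n) = (-19333 - 24898)/(-12625 - 1934/191) = -44231/(-2413309/191) = -44231*(-191/2413309) = 8448121/2413309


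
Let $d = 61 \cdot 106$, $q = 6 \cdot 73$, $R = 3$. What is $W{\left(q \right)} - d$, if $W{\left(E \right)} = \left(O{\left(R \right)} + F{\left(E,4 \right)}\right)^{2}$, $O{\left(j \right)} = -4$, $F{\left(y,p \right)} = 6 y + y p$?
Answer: $19142910$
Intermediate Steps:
$F{\left(y,p \right)} = 6 y + p y$
$q = 438$
$d = 6466$
$W{\left(E \right)} = \left(-4 + 10 E\right)^{2}$ ($W{\left(E \right)} = \left(-4 + E \left(6 + 4\right)\right)^{2} = \left(-4 + E 10\right)^{2} = \left(-4 + 10 E\right)^{2}$)
$W{\left(q \right)} - d = 4 \left(-2 + 5 \cdot 438\right)^{2} - 6466 = 4 \left(-2 + 2190\right)^{2} - 6466 = 4 \cdot 2188^{2} - 6466 = 4 \cdot 4787344 - 6466 = 19149376 - 6466 = 19142910$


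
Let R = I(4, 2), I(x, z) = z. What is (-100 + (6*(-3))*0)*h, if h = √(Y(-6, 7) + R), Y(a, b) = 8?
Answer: -100*√10 ≈ -316.23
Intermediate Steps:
R = 2
h = √10 (h = √(8 + 2) = √10 ≈ 3.1623)
(-100 + (6*(-3))*0)*h = (-100 + (6*(-3))*0)*√10 = (-100 - 18*0)*√10 = (-100 + 0)*√10 = -100*√10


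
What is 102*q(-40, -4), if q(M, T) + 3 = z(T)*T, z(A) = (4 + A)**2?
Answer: -306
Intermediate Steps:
q(M, T) = -3 + T*(4 + T)**2 (q(M, T) = -3 + (4 + T)**2*T = -3 + T*(4 + T)**2)
102*q(-40, -4) = 102*(-3 - 4*(4 - 4)**2) = 102*(-3 - 4*0**2) = 102*(-3 - 4*0) = 102*(-3 + 0) = 102*(-3) = -306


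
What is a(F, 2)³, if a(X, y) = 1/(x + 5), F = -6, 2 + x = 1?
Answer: 1/64 ≈ 0.015625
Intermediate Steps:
x = -1 (x = -2 + 1 = -1)
a(X, y) = ¼ (a(X, y) = 1/(-1 + 5) = 1/4 = ¼)
a(F, 2)³ = (¼)³ = 1/64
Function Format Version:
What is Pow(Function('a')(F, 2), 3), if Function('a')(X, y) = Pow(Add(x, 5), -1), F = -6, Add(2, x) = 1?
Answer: Rational(1, 64) ≈ 0.015625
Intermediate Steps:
x = -1 (x = Add(-2, 1) = -1)
Function('a')(X, y) = Rational(1, 4) (Function('a')(X, y) = Pow(Add(-1, 5), -1) = Pow(4, -1) = Rational(1, 4))
Pow(Function('a')(F, 2), 3) = Pow(Rational(1, 4), 3) = Rational(1, 64)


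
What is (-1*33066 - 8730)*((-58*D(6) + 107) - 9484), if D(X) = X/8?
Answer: 393739218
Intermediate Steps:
D(X) = X/8 (D(X) = X*(⅛) = X/8)
(-1*33066 - 8730)*((-58*D(6) + 107) - 9484) = (-1*33066 - 8730)*((-29*6/4 + 107) - 9484) = (-33066 - 8730)*((-58*¾ + 107) - 9484) = -41796*((-87/2 + 107) - 9484) = -41796*(127/2 - 9484) = -41796*(-18841/2) = 393739218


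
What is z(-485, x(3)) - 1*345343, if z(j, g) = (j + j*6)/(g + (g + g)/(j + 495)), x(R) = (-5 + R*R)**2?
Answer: -33169903/96 ≈ -3.4552e+5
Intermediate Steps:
x(R) = (-5 + R**2)**2
z(j, g) = 7*j/(g + 2*g/(495 + j)) (z(j, g) = (j + 6*j)/(g + (2*g)/(495 + j)) = (7*j)/(g + 2*g/(495 + j)) = 7*j/(g + 2*g/(495 + j)))
z(-485, x(3)) - 1*345343 = 7*(-485)*(495 - 485)/((-5 + 3**2)**2*(497 - 485)) - 1*345343 = 7*(-485)*10/((-5 + 9)**2*12) - 345343 = 7*(-485)*(1/12)*10/4**2 - 345343 = 7*(-485)*(1/12)*10/16 - 345343 = 7*(-485)*(1/16)*(1/12)*10 - 345343 = -16975/96 - 345343 = -33169903/96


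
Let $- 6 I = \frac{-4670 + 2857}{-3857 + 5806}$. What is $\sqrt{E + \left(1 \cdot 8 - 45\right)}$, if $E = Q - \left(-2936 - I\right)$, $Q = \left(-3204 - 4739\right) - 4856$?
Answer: $\frac{31 i \sqrt{1408741098}}{11694} \approx 99.498 i$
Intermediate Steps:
$Q = -12799$ ($Q = -7943 - 4856 = -12799$)
$I = \frac{1813}{11694}$ ($I = - \frac{\left(-4670 + 2857\right) \frac{1}{-3857 + 5806}}{6} = - \frac{\left(-1813\right) \frac{1}{1949}}{6} = \left(- \frac{1}{6}\right) \left(- \frac{1813}{1949}\right) = \frac{1813}{11694} \approx 0.15504$)
$E = - \frac{115336109}{11694}$ ($E = -12799 - \left(-2936 - \frac{1813}{11694}\right) = -12799 - - \frac{34335397}{11694} = -12799 + \frac{34335397}{11694} = - \frac{115336109}{11694} \approx -9862.8$)
$\sqrt{E + \left(1 \cdot 8 - 45\right)} = \sqrt{- \frac{115336109}{11694} + \left(1 \cdot 8 - 45\right)} = \sqrt{- \frac{115336109}{11694} + \left(8 - 45\right)} = \sqrt{- \frac{115336109}{11694} - 37} = \sqrt{- \frac{115768787}{11694}} = \frac{31 i \sqrt{1408741098}}{11694}$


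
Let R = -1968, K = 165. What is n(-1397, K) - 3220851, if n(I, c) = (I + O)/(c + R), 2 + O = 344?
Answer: -5807193298/1803 ≈ -3.2209e+6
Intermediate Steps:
O = 342 (O = -2 + 344 = 342)
n(I, c) = (342 + I)/(-1968 + c) (n(I, c) = (I + 342)/(c - 1968) = (342 + I)/(-1968 + c))
n(-1397, K) - 3220851 = (342 - 1397)/(-1968 + 165) - 3220851 = -1055/(-1803) - 3220851 = -1/1803*(-1055) - 3220851 = 1055/1803 - 3220851 = -5807193298/1803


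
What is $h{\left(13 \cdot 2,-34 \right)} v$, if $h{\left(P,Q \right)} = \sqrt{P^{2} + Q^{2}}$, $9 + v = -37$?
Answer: $- 92 \sqrt{458} \approx -1968.9$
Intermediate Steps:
$v = -46$ ($v = -9 - 37 = -46$)
$h{\left(13 \cdot 2,-34 \right)} v = \sqrt{\left(13 \cdot 2\right)^{2} + \left(-34\right)^{2}} \left(-46\right) = \sqrt{26^{2} + 1156} \left(-46\right) = \sqrt{676 + 1156} \left(-46\right) = \sqrt{1832} \left(-46\right) = 2 \sqrt{458} \left(-46\right) = - 92 \sqrt{458}$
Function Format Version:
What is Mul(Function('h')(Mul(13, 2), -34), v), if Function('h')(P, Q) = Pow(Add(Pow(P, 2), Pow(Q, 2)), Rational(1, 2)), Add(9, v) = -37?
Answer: Mul(-92, Pow(458, Rational(1, 2))) ≈ -1968.9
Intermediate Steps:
v = -46 (v = Add(-9, -37) = -46)
Mul(Function('h')(Mul(13, 2), -34), v) = Mul(Pow(Add(Pow(Mul(13, 2), 2), Pow(-34, 2)), Rational(1, 2)), -46) = Mul(Pow(Add(Pow(26, 2), 1156), Rational(1, 2)), -46) = Mul(Pow(Add(676, 1156), Rational(1, 2)), -46) = Mul(Pow(1832, Rational(1, 2)), -46) = Mul(Mul(2, Pow(458, Rational(1, 2))), -46) = Mul(-92, Pow(458, Rational(1, 2)))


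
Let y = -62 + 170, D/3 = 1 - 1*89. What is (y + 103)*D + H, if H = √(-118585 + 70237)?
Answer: -55704 + 6*I*√1343 ≈ -55704.0 + 219.88*I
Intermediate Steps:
H = 6*I*√1343 (H = √(-48348) = 6*I*√1343 ≈ 219.88*I)
D = -264 (D = 3*(1 - 1*89) = 3*(1 - 89) = 3*(-88) = -264)
y = 108
(y + 103)*D + H = (108 + 103)*(-264) + 6*I*√1343 = 211*(-264) + 6*I*√1343 = -55704 + 6*I*√1343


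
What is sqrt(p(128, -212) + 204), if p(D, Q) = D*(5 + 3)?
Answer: 2*sqrt(307) ≈ 35.043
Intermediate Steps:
p(D, Q) = 8*D (p(D, Q) = D*8 = 8*D)
sqrt(p(128, -212) + 204) = sqrt(8*128 + 204) = sqrt(1024 + 204) = sqrt(1228) = 2*sqrt(307)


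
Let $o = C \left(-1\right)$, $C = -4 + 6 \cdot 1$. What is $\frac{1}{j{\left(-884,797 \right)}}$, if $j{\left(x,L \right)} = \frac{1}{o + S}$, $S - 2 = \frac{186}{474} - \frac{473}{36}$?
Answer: $- \frac{36251}{2844} \approx -12.746$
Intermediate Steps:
$C = 2$ ($C = -4 + 6 = 2$)
$o = -2$ ($o = 2 \left(-1\right) = -2$)
$S = - \frac{30563}{2844}$ ($S = 2 + \left(\frac{186}{474} - \frac{473}{36}\right) = 2 + \left(186 \cdot \frac{1}{474} - \frac{473}{36}\right) = 2 + \left(\frac{31}{79} - \frac{473}{36}\right) = 2 - \frac{36251}{2844} = - \frac{30563}{2844} \approx -10.746$)
$j{\left(x,L \right)} = - \frac{2844}{36251}$ ($j{\left(x,L \right)} = \frac{1}{-2 - \frac{30563}{2844}} = \frac{1}{- \frac{36251}{2844}} = - \frac{2844}{36251}$)
$\frac{1}{j{\left(-884,797 \right)}} = \frac{1}{- \frac{2844}{36251}} = - \frac{36251}{2844}$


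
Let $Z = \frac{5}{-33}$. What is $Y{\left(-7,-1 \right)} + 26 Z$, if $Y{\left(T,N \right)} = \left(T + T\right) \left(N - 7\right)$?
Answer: $\frac{3566}{33} \approx 108.06$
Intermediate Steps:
$Y{\left(T,N \right)} = 2 T \left(-7 + N\right)$
$Z = - \frac{5}{33}$ ($Z = 5 \left(- \frac{1}{33}\right) = - \frac{5}{33} \approx -0.15152$)
$Y{\left(-7,-1 \right)} + 26 Z = 2 \left(-7\right) \left(-7 - 1\right) + 26 \left(- \frac{5}{33}\right) = 2 \left(-7\right) \left(-8\right) - \frac{130}{33} = 112 - \frac{130}{33} = \frac{3566}{33}$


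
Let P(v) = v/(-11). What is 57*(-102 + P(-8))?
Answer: -63498/11 ≈ -5772.5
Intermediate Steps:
P(v) = -v/11 (P(v) = v*(-1/11) = -v/11)
57*(-102 + P(-8)) = 57*(-102 - 1/11*(-8)) = 57*(-102 + 8/11) = 57*(-1114/11) = -63498/11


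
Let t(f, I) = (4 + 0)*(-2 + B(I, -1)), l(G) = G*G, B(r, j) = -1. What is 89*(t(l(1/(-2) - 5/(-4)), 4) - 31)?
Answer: -3827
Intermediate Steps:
l(G) = G²
t(f, I) = -12 (t(f, I) = (4 + 0)*(-2 - 1) = 4*(-3) = -12)
89*(t(l(1/(-2) - 5/(-4)), 4) - 31) = 89*(-12 - 31) = 89*(-43) = -3827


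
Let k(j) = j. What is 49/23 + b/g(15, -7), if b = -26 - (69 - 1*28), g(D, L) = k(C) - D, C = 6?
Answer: 1982/207 ≈ 9.5749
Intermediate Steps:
g(D, L) = 6 - D
b = -67 (b = -26 - (69 - 28) = -26 - 1*41 = -26 - 41 = -67)
49/23 + b/g(15, -7) = 49/23 - 67/(6 - 1*15) = 49*(1/23) - 67/(6 - 15) = 49/23 - 67/(-9) = 49/23 - 67*(-⅑) = 49/23 + 67/9 = 1982/207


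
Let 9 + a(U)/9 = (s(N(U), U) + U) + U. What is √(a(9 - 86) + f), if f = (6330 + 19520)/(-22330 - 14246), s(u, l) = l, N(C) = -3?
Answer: I*√5018405635/1524 ≈ 46.483*I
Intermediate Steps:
f = -12925/18288 (f = 25850/(-36576) = 25850*(-1/36576) = -12925/18288 ≈ -0.70675)
a(U) = -81 + 27*U (a(U) = -81 + 9*((U + U) + U) = -81 + 9*(2*U + U) = -81 + 9*(3*U) = -81 + 27*U)
√(a(9 - 86) + f) = √((-81 + 27*(9 - 86)) - 12925/18288) = √((-81 + 27*(-77)) - 12925/18288) = √((-81 - 2079) - 12925/18288) = √(-2160 - 12925/18288) = √(-39515005/18288) = I*√5018405635/1524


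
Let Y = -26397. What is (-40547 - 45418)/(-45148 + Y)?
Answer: 17193/14309 ≈ 1.2016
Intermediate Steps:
(-40547 - 45418)/(-45148 + Y) = (-40547 - 45418)/(-45148 - 26397) = -85965/(-71545) = -85965*(-1/71545) = 17193/14309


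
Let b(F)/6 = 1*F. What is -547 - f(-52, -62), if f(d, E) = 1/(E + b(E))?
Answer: -237397/434 ≈ -547.00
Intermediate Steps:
b(F) = 6*F (b(F) = 6*(1*F) = 6*F)
f(d, E) = 1/(7*E) (f(d, E) = 1/(E + 6*E) = 1/(7*E))
-547 - f(-52, -62) = -547 - 1/(7*(-62)) = -547 - (-1)/(7*62) = -547 - 1*(-1/434) = -547 + 1/434 = -237397/434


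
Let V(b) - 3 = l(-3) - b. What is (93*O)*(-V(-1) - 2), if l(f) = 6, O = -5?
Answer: 5580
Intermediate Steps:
V(b) = 9 - b (V(b) = 3 + (6 - b) = 9 - b)
(93*O)*(-V(-1) - 2) = (93*(-5))*(-(9 - 1*(-1)) - 2) = -465*(-(9 + 1) - 2) = -465*(-1*10 - 2) = -465*(-10 - 2) = -465*(-12) = 5580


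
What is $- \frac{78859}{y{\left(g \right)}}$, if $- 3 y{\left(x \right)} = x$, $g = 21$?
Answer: $\frac{78859}{7} \approx 11266.0$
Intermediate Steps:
$y{\left(x \right)} = - \frac{x}{3}$
$- \frac{78859}{y{\left(g \right)}} = - \frac{78859}{\left(- \frac{1}{3}\right) 21} = - \frac{78859}{-7} = \left(-78859\right) \left(- \frac{1}{7}\right) = \frac{78859}{7}$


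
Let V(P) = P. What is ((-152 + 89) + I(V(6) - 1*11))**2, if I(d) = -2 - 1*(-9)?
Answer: 3136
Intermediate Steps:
I(d) = 7 (I(d) = -2 + 9 = 7)
((-152 + 89) + I(V(6) - 1*11))**2 = ((-152 + 89) + 7)**2 = (-63 + 7)**2 = (-56)**2 = 3136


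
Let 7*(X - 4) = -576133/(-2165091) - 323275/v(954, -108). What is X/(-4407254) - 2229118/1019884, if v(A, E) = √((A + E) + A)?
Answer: -18611677955846953646/8515361054570778429 + 64655*√2/370209336 ≈ -2.1854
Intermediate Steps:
v(A, E) = √(E + 2*A)
X = 61198681/15155637 - 64655*√2/84 (X = 4 + (-576133/(-2165091) - 323275/√(-108 + 2*954))/7 = 4 + (-576133*(-1/2165091) - 323275/√(-108 + 1908))/7 = 4 + (576133/2165091 - 323275*√2/60)/7 = 4 + (576133/2165091 - 64655*√2/12)/7 = 4 + (576133/15155637 - 64655*√2/84) = 61198681/15155637 - 64655*√2/84 ≈ -1084.5)
X/(-4407254) - 2229118/1019884 = (61198681/15155637 - 64655*√2/84)/(-4407254) - 2229118/1019884 = (61198681/15155637 - 64655*√2/84)*(-1/4407254) - 2229118*1/1019884 = (-61198681/66794741790798 + 64655*√2/370209336) - 1114559/509942 = -18611677955846953646/8515361054570778429 + 64655*√2/370209336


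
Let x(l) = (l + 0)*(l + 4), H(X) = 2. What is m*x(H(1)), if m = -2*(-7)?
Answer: 168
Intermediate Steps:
x(l) = l*(4 + l)
m = 14
m*x(H(1)) = 14*(2*(4 + 2)) = 14*(2*6) = 14*12 = 168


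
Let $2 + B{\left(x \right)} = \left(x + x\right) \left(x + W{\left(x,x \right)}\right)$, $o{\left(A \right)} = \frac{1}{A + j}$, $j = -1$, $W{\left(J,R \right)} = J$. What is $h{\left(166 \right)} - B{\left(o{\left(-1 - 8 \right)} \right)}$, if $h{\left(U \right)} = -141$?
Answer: $- \frac{3476}{25} \approx -139.04$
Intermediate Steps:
$o{\left(A \right)} = \frac{1}{-1 + A}$ ($o{\left(A \right)} = \frac{1}{A - 1} = \frac{1}{-1 + A}$)
$B{\left(x \right)} = -2 + 4 x^{2}$ ($B{\left(x \right)} = -2 + \left(x + x\right) \left(x + x\right) = -2 + 2 x 2 x = -2 + 4 x^{2}$)
$h{\left(166 \right)} - B{\left(o{\left(-1 - 8 \right)} \right)} = -141 - \left(-2 + 4 \left(\frac{1}{-1 - 9}\right)^{2}\right) = -141 - \left(-2 + 4 \left(\frac{1}{-10}\right)^{2}\right) = -141 - \left(-2 + 4 \left(- \frac{1}{10}\right)^{2}\right) = -141 - \left(-2 + 4 \cdot \frac{1}{100}\right) = -141 - \left(-2 + \frac{1}{25}\right) = -141 - - \frac{49}{25} = -141 + \frac{49}{25} = - \frac{3476}{25}$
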